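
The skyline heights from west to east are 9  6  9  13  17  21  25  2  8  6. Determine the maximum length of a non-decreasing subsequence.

Let dp[i] be the length of the longest such subsequence ending at index i:
i:      1  2  3  4  5  6  7  8  9 10
a[i]:   9  6  9 13 17 21 25  2  8  6
dp:     1  1  2  3  4  5  6  1  2  2
Maximum dp value is 6.

6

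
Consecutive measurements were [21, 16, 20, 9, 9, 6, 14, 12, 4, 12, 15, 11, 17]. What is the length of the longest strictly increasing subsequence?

4

Let dp[i] be the length of the longest such subsequence ending at index i:
i:      1  2  3  4  5  6  7  8  9 10 11 12 13
a[i]:  21 16 20  9  9  6 14 12  4 12 15 11 17
dp:     1  1  2  1  1  1  2  2  1  2  3  2  4
Maximum dp value is 4.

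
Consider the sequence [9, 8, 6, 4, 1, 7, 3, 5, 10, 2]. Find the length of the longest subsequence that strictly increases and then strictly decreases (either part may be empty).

inc[i] = longest strictly increasing subsequence ending at i; dec[i] = longest strictly decreasing subsequence starting at i:
i:      1  2  3  4  5  6  7  8  9 10
a[i]:   9  8  6  4  1  7  3  5 10  2
inc:    1  1  1  1  1  2  2  3  4  2
dec:    6  5  4  3  1  3  2  2  2  1
Best peak at i=1 (value 9): inc=1, dec=6, length 1+6−1 = 6.

6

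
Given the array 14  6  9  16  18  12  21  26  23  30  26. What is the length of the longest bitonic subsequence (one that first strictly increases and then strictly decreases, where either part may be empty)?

inc[i] = longest strictly increasing subsequence ending at i; dec[i] = longest strictly decreasing subsequence starting at i:
i:      1  2  3  4  5  6  7  8  9 10 11
a[i]:  14  6  9 16 18 12 21 26 23 30 26
inc:    1  1  2  3  4  3  5  6  6  7  7
dec:    2  1  1  2  2  1  1  2  1  2  1
Best peak at i=10 (value 30): inc=7, dec=2, length 7+2−1 = 8.

8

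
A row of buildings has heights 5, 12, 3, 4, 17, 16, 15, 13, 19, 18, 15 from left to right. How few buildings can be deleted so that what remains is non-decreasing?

Fewest deletions = n − (longest non-decreasing subsequence).
Patience tails:
5 → extends → [5]
12 → extends → [5, 12]
3 → replaces 5 → [3, 12]
4 → replaces 12 → [3, 4]
17 → extends → [3, 4, 17]
16 → replaces 17 → [3, 4, 16]
15 → replaces 16 → [3, 4, 15]
13 → replaces 15 → [3, 4, 13]
19 → extends → [3, 4, 13, 19]
18 → replaces 19 → [3, 4, 13, 18]
15 → replaces 18 → [3, 4, 13, 15]
Longest non-decreasing subsequence has length 4, so deletions = 11 − 4 = 7.

7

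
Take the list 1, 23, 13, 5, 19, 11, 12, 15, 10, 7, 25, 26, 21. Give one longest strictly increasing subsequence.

1, 5, 11, 12, 15, 25, 26

Patience tails give the LIS length; then backtrack through the dp parents:
1 → extends → [1]
23 → extends → [1, 23]
13 → replaces 23 → [1, 13]
5 → replaces 13 → [1, 5]
19 → extends → [1, 5, 19]
11 → replaces 19 → [1, 5, 11]
12 → extends → [1, 5, 11, 12]
15 → extends → [1, 5, 11, 12, 15]
10 → replaces 11 → [1, 5, 10, 12, 15]
7 → replaces 10 → [1, 5, 7, 12, 15]
25 → extends → [1, 5, 7, 12, 15, 25]
26 → extends → [1, 5, 7, 12, 15, 25, 26]
21 → replaces 25 → [1, 5, 7, 12, 15, 21, 26]
Length 7; one witness is 1, 5, 11, 12, 15, 25, 26.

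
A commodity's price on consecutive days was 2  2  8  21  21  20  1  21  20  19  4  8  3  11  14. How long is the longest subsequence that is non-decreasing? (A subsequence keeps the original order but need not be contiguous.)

6

Track the smallest tail for each achievable length (allowing ties):
2 → extends → [2]
2 → extends → [2, 2]
8 → extends → [2, 2, 8]
21 → extends → [2, 2, 8, 21]
21 → extends → [2, 2, 8, 21, 21]
20 → replaces 21 → [2, 2, 8, 20, 21]
1 → replaces 2 → [1, 2, 8, 20, 21]
21 → extends → [1, 2, 8, 20, 21, 21]
20 → replaces 21 → [1, 2, 8, 20, 20, 21]
19 → replaces 20 → [1, 2, 8, 19, 20, 21]
4 → replaces 8 → [1, 2, 4, 19, 20, 21]
8 → replaces 19 → [1, 2, 4, 8, 20, 21]
3 → replaces 4 → [1, 2, 3, 8, 20, 21]
11 → replaces 20 → [1, 2, 3, 8, 11, 21]
14 → replaces 21 → [1, 2, 3, 8, 11, 14]
Six tails, so the longest non-decreasing subsequence has length 6 (e.g. 2, 2, 8, 21, 21, 21).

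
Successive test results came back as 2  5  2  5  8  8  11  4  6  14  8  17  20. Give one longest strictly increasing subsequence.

Patience tails give the LIS length; then backtrack through the dp parents:
2 → extends → [2]
5 → extends → [2, 5]
2 → already a tail → [2, 5]
5 → already a tail → [2, 5]
8 → extends → [2, 5, 8]
8 → already a tail → [2, 5, 8]
11 → extends → [2, 5, 8, 11]
4 → replaces 5 → [2, 4, 8, 11]
6 → replaces 8 → [2, 4, 6, 11]
14 → extends → [2, 4, 6, 11, 14]
8 → replaces 11 → [2, 4, 6, 8, 14]
17 → extends → [2, 4, 6, 8, 14, 17]
20 → extends → [2, 4, 6, 8, 14, 17, 20]
Length 7; one witness is 2, 5, 8, 11, 14, 17, 20.

2, 5, 8, 11, 14, 17, 20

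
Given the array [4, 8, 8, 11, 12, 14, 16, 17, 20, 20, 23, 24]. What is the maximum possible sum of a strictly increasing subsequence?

Let S[i] be the best sum of a strictly increasing subsequence ending at i:
i:       1   2   3   4   5   6   7   8   9  10  11  12
a[i]:    4   8   8  11  12  14  16  17  20  20  23  24
S:       4  12  12  23  35  49  65  82 102 102 125 149
Maximum is 149 (e.g. 4 + 8 + 11 + 12 + 14 + 16 + 17 + 20 + 23 + 24).

149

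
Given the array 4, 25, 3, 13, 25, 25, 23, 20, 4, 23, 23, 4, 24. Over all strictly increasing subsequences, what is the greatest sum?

84

Let S[i] be the best sum of a strictly increasing subsequence ending at i:
i:      1  2  3  4  5  6  7  8  9 10 11 12 13
a[i]:   4 25  3 13 25 25 23 20  4 23 23  4 24
S:      4 29  3 17 42 42 40 37  7 60 60  7 84
Maximum is 84 (e.g. 4 + 13 + 20 + 23 + 24).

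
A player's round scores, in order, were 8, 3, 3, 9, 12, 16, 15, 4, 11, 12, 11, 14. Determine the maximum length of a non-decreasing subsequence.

6

Track the smallest tail for each achievable length (allowing ties):
8 → extends → [8]
3 → replaces 8 → [3]
3 → extends → [3, 3]
9 → extends → [3, 3, 9]
12 → extends → [3, 3, 9, 12]
16 → extends → [3, 3, 9, 12, 16]
15 → replaces 16 → [3, 3, 9, 12, 15]
4 → replaces 9 → [3, 3, 4, 12, 15]
11 → replaces 12 → [3, 3, 4, 11, 15]
12 → replaces 15 → [3, 3, 4, 11, 12]
11 → replaces 12 → [3, 3, 4, 11, 11]
14 → extends → [3, 3, 4, 11, 11, 14]
Six tails, so the longest non-decreasing subsequence has length 6 (e.g. 3, 3, 9, 12, 12, 14).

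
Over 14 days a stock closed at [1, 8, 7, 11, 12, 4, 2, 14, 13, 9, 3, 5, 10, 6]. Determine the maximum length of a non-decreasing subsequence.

5

Track the smallest tail for each achievable length (allowing ties):
1 → extends → [1]
8 → extends → [1, 8]
7 → replaces 8 → [1, 7]
11 → extends → [1, 7, 11]
12 → extends → [1, 7, 11, 12]
4 → replaces 7 → [1, 4, 11, 12]
2 → replaces 4 → [1, 2, 11, 12]
14 → extends → [1, 2, 11, 12, 14]
13 → replaces 14 → [1, 2, 11, 12, 13]
9 → replaces 11 → [1, 2, 9, 12, 13]
3 → replaces 9 → [1, 2, 3, 12, 13]
5 → replaces 12 → [1, 2, 3, 5, 13]
10 → replaces 13 → [1, 2, 3, 5, 10]
6 → replaces 10 → [1, 2, 3, 5, 6]
Five tails, so the longest non-decreasing subsequence has length 5 (e.g. 1, 8, 11, 12, 14).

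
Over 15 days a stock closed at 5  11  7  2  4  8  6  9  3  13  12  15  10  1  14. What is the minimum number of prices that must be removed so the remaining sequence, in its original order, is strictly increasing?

Fewest deletions = n − (longest strictly increasing subsequence).
i:      1  2  3  4  5  6  7  8  9 10 11 12 13 14 15
a[i]:   5 11  7  2  4  8  6  9  3 13 12 15 10  1 14
dp:     1  2  2  1  2  3  3  4  2  5  5  6  5  1  6
max dp = 6, so deletions = 15 − 6 = 9.

9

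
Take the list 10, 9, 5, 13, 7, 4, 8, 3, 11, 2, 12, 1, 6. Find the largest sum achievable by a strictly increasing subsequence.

43

Let S[i] be the best sum of a strictly increasing subsequence ending at i:
i:      1  2  3  4  5  6  7  8  9 10 11 12 13
a[i]:  10  9  5 13  7  4  8  3 11  2 12  1  6
S:     10  9  5 23 12  4 20  3 31  2 43  1 11
Maximum is 43 (e.g. 5 + 7 + 8 + 11 + 12).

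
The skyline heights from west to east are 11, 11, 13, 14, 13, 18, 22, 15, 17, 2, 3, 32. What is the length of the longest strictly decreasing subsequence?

Negate each value so 'decreasing' becomes 'increasing', then run patience tails on the negated sequence:
-11 → extends → [-11]
-11 → already a tail → [-11]
-13 → replaces -11 → [-13]
-14 → replaces -13 → [-14]
-13 → extends → [-14, -13]
-18 → replaces -14 → [-18, -13]
-22 → replaces -18 → [-22, -13]
-15 → replaces -13 → [-22, -15]
-17 → replaces -15 → [-22, -17]
-2 → extends → [-22, -17, -2]
-3 → replaces -2 → [-22, -17, -3]
-32 → replaces -22 → [-32, -17, -3]
Three tails, so the longest strictly decreasing subsequence of the original has length 3.

3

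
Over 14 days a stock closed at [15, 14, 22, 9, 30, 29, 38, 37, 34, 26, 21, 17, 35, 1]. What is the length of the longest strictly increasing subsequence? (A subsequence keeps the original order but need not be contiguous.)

Let dp[i] be the length of the longest such subsequence ending at index i:
i:      1  2  3  4  5  6  7  8  9 10 11 12 13 14
a[i]:  15 14 22  9 30 29 38 37 34 26 21 17 35  1
dp:     1  1  2  1  3  3  4  4  4  3  2  2  5  1
Maximum dp value is 5.

5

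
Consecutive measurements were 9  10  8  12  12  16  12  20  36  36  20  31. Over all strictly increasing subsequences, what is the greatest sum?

Let S[i] be the best sum of a strictly increasing subsequence ending at i:
i:       1   2   3   4   5   6   7   8   9  10  11  12
a[i]:    9  10   8  12  12  16  12  20  36  36  20  31
S:       9  19   8  31  31  47  31  67 103 103  67  98
Maximum is 103 (e.g. 9 + 10 + 12 + 16 + 20 + 36).

103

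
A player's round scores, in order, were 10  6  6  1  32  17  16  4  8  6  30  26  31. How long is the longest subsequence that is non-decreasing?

5

Track the smallest tail for each achievable length (allowing ties):
10 → extends → [10]
6 → replaces 10 → [6]
6 → extends → [6, 6]
1 → replaces 6 → [1, 6]
32 → extends → [1, 6, 32]
17 → replaces 32 → [1, 6, 17]
16 → replaces 17 → [1, 6, 16]
4 → replaces 6 → [1, 4, 16]
8 → replaces 16 → [1, 4, 8]
6 → replaces 8 → [1, 4, 6]
30 → extends → [1, 4, 6, 30]
26 → replaces 30 → [1, 4, 6, 26]
31 → extends → [1, 4, 6, 26, 31]
Five tails, so the longest non-decreasing subsequence has length 5 (e.g. 6, 6, 17, 30, 31).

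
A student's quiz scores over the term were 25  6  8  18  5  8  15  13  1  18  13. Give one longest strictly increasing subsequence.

6, 8, 15, 18

Patience tails give the LIS length; then backtrack through the dp parents:
25 → extends → [25]
6 → replaces 25 → [6]
8 → extends → [6, 8]
18 → extends → [6, 8, 18]
5 → replaces 6 → [5, 8, 18]
8 → already a tail → [5, 8, 18]
15 → replaces 18 → [5, 8, 15]
13 → replaces 15 → [5, 8, 13]
1 → replaces 5 → [1, 8, 13]
18 → extends → [1, 8, 13, 18]
13 → already a tail → [1, 8, 13, 18]
Length 4; one witness is 6, 8, 15, 18.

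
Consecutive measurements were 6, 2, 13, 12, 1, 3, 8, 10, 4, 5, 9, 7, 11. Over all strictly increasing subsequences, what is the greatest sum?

35

Let S[i] be the best sum of a strictly increasing subsequence ending at i:
i:      1  2  3  4  5  6  7  8  9 10 11 12 13
a[i]:   6  2 13 12  1  3  8 10  4  5  9  7 11
S:      6  2 19 18  1  5 14 24  9 14 23 21 35
Maximum is 35 (e.g. 6 + 8 + 10 + 11).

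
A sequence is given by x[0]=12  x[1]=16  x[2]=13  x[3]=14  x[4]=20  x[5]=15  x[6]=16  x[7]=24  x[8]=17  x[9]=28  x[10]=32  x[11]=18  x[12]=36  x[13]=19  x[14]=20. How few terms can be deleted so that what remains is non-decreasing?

Fewest deletions = n − (longest non-decreasing subsequence).
Patience tails:
12 → extends → [12]
16 → extends → [12, 16]
13 → replaces 16 → [12, 13]
14 → extends → [12, 13, 14]
20 → extends → [12, 13, 14, 20]
15 → replaces 20 → [12, 13, 14, 15]
16 → extends → [12, 13, 14, 15, 16]
24 → extends → [12, 13, 14, 15, 16, 24]
17 → replaces 24 → [12, 13, 14, 15, 16, 17]
28 → extends → [12, 13, 14, 15, 16, 17, 28]
32 → extends → [12, 13, 14, 15, 16, 17, 28, 32]
18 → replaces 28 → [12, 13, 14, 15, 16, 17, 18, 32]
36 → extends → [12, 13, 14, 15, 16, 17, 18, 32, 36]
19 → replaces 32 → [12, 13, 14, 15, 16, 17, 18, 19, 36]
20 → replaces 36 → [12, 13, 14, 15, 16, 17, 18, 19, 20]
Longest non-decreasing subsequence has length 9, so deletions = 15 − 9 = 6.

6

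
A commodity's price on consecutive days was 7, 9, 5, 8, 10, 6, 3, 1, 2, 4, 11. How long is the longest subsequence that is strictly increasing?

Track the smallest tail for each achievable length (strict):
7 → extends → [7]
9 → extends → [7, 9]
5 → replaces 7 → [5, 9]
8 → replaces 9 → [5, 8]
10 → extends → [5, 8, 10]
6 → replaces 8 → [5, 6, 10]
3 → replaces 5 → [3, 6, 10]
1 → replaces 3 → [1, 6, 10]
2 → replaces 6 → [1, 2, 10]
4 → replaces 10 → [1, 2, 4]
11 → extends → [1, 2, 4, 11]
Four tails, so the longest strictly increasing subsequence has length 4 (e.g. 7, 9, 10, 11).

4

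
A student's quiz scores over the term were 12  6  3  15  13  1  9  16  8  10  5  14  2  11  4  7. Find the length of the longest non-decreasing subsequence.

4

Track the smallest tail for each achievable length (allowing ties):
12 → extends → [12]
6 → replaces 12 → [6]
3 → replaces 6 → [3]
15 → extends → [3, 15]
13 → replaces 15 → [3, 13]
1 → replaces 3 → [1, 13]
9 → replaces 13 → [1, 9]
16 → extends → [1, 9, 16]
8 → replaces 9 → [1, 8, 16]
10 → replaces 16 → [1, 8, 10]
5 → replaces 8 → [1, 5, 10]
14 → extends → [1, 5, 10, 14]
2 → replaces 5 → [1, 2, 10, 14]
11 → replaces 14 → [1, 2, 10, 11]
4 → replaces 10 → [1, 2, 4, 11]
7 → replaces 11 → [1, 2, 4, 7]
Four tails, so the longest non-decreasing subsequence has length 4 (e.g. 6, 9, 10, 14).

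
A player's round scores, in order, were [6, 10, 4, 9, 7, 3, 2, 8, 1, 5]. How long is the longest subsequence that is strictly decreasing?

6

Let dp[i] be the longest strictly decreasing subsequence ending at i:
i:      1  2  3  4  5  6  7  8  9 10
a[i]:   6 10  4  9  7  3  2  8  1  5
dp:     1  1  2  2  3  4  5  3  6  4
Maximum is 6.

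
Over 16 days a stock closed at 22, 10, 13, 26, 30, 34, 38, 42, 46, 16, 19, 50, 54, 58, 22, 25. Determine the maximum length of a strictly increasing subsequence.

Track the smallest tail for each achievable length (strict):
22 → extends → [22]
10 → replaces 22 → [10]
13 → extends → [10, 13]
26 → extends → [10, 13, 26]
30 → extends → [10, 13, 26, 30]
34 → extends → [10, 13, 26, 30, 34]
38 → extends → [10, 13, 26, 30, 34, 38]
42 → extends → [10, 13, 26, 30, 34, 38, 42]
46 → extends → [10, 13, 26, 30, 34, 38, 42, 46]
16 → replaces 26 → [10, 13, 16, 30, 34, 38, 42, 46]
19 → replaces 30 → [10, 13, 16, 19, 34, 38, 42, 46]
50 → extends → [10, 13, 16, 19, 34, 38, 42, 46, 50]
54 → extends → [10, 13, 16, 19, 34, 38, 42, 46, 50, 54]
58 → extends → [10, 13, 16, 19, 34, 38, 42, 46, 50, 54, 58]
22 → replaces 34 → [10, 13, 16, 19, 22, 38, 42, 46, 50, 54, 58]
25 → replaces 38 → [10, 13, 16, 19, 22, 25, 42, 46, 50, 54, 58]
Eleven tails, so the longest strictly increasing subsequence has length 11 (e.g. 10, 13, 26, 30, 34, 38, 42, 46, 50, 54, 58).

11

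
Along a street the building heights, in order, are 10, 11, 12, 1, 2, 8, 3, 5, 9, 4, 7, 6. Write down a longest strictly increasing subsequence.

1, 2, 3, 5, 9

Patience tails give the LIS length; then backtrack through the dp parents:
10 → extends → [10]
11 → extends → [10, 11]
12 → extends → [10, 11, 12]
1 → replaces 10 → [1, 11, 12]
2 → replaces 11 → [1, 2, 12]
8 → replaces 12 → [1, 2, 8]
3 → replaces 8 → [1, 2, 3]
5 → extends → [1, 2, 3, 5]
9 → extends → [1, 2, 3, 5, 9]
4 → replaces 5 → [1, 2, 3, 4, 9]
7 → replaces 9 → [1, 2, 3, 4, 7]
6 → replaces 7 → [1, 2, 3, 4, 6]
Length 5; one witness is 1, 2, 3, 5, 9.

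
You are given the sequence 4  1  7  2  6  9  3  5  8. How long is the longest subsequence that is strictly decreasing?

3

Negate each value so 'decreasing' becomes 'increasing', then run patience tails on the negated sequence:
-4 → extends → [-4]
-1 → extends → [-4, -1]
-7 → replaces -4 → [-7, -1]
-2 → replaces -1 → [-7, -2]
-6 → replaces -2 → [-7, -6]
-9 → replaces -7 → [-9, -6]
-3 → extends → [-9, -6, -3]
-5 → replaces -3 → [-9, -6, -5]
-8 → replaces -6 → [-9, -8, -5]
Three tails, so the longest strictly decreasing subsequence of the original has length 3.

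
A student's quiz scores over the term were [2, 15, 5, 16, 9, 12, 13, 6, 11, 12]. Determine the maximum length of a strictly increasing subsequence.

5

Let dp[i] be the length of the longest such subsequence ending at index i:
i:      1  2  3  4  5  6  7  8  9 10
a[i]:   2 15  5 16  9 12 13  6 11 12
dp:     1  2  2  3  3  4  5  3  4  5
Maximum dp value is 5.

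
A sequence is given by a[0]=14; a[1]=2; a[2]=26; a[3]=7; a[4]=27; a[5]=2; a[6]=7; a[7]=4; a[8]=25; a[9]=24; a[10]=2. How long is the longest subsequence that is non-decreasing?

4

Track the smallest tail for each achievable length (allowing ties):
14 → extends → [14]
2 → replaces 14 → [2]
26 → extends → [2, 26]
7 → replaces 26 → [2, 7]
27 → extends → [2, 7, 27]
2 → replaces 7 → [2, 2, 27]
7 → replaces 27 → [2, 2, 7]
4 → replaces 7 → [2, 2, 4]
25 → extends → [2, 2, 4, 25]
24 → replaces 25 → [2, 2, 4, 24]
2 → replaces 4 → [2, 2, 2, 24]
Four tails, so the longest non-decreasing subsequence has length 4 (e.g. 2, 7, 7, 25).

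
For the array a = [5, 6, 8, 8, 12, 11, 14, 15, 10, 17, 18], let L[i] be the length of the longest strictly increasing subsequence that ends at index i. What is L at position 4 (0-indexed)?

4

dp[i] = 1 + max{dp[j] : j<i, a[j]<a[i]} (or 1 if no such j):
i:      0  1  2  3  4  5  6  7  8  9 10
a[i]:   5  6  8  8 12 11 14 15 10 17 18
dp:     1  2  3  3  4  4  5  6  4  7  8
At index 4 the value is 4.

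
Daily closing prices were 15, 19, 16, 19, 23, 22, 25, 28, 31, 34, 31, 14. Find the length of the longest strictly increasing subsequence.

Track the smallest tail for each achievable length (strict):
15 → extends → [15]
19 → extends → [15, 19]
16 → replaces 19 → [15, 16]
19 → extends → [15, 16, 19]
23 → extends → [15, 16, 19, 23]
22 → replaces 23 → [15, 16, 19, 22]
25 → extends → [15, 16, 19, 22, 25]
28 → extends → [15, 16, 19, 22, 25, 28]
31 → extends → [15, 16, 19, 22, 25, 28, 31]
34 → extends → [15, 16, 19, 22, 25, 28, 31, 34]
31 → already a tail → [15, 16, 19, 22, 25, 28, 31, 34]
14 → replaces 15 → [14, 16, 19, 22, 25, 28, 31, 34]
Eight tails, so the longest strictly increasing subsequence has length 8 (e.g. 15, 16, 19, 23, 25, 28, 31, 34).

8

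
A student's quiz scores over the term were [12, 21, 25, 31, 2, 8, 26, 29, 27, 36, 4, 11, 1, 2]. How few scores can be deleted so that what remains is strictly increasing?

Fewest deletions = n − (longest strictly increasing subsequence).
i:      1  2  3  4  5  6  7  8  9 10 11 12 13 14
a[i]:  12 21 25 31  2  8 26 29 27 36  4 11  1  2
dp:     1  2  3  4  1  2  4  5  5  6  2  3  1  2
max dp = 6, so deletions = 14 − 6 = 8.

8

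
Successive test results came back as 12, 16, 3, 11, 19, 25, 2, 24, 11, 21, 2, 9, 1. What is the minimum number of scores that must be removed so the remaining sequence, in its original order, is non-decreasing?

9

Fewest deletions = n − (longest non-decreasing subsequence).
Patience tails:
12 → extends → [12]
16 → extends → [12, 16]
3 → replaces 12 → [3, 16]
11 → replaces 16 → [3, 11]
19 → extends → [3, 11, 19]
25 → extends → [3, 11, 19, 25]
2 → replaces 3 → [2, 11, 19, 25]
24 → replaces 25 → [2, 11, 19, 24]
11 → replaces 19 → [2, 11, 11, 24]
21 → replaces 24 → [2, 11, 11, 21]
2 → replaces 11 → [2, 2, 11, 21]
9 → replaces 11 → [2, 2, 9, 21]
1 → replaces 2 → [1, 2, 9, 21]
Longest non-decreasing subsequence has length 4, so deletions = 13 − 4 = 9.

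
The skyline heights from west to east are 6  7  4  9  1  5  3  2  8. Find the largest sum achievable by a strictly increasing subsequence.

Let S[i] be the best sum of a strictly increasing subsequence ending at i:
i:      1  2  3  4  5  6  7  8  9
a[i]:   6  7  4  9  1  5  3  2  8
S:      6 13  4 22  1  9  4  3 21
Maximum is 22 (e.g. 6 + 7 + 9).

22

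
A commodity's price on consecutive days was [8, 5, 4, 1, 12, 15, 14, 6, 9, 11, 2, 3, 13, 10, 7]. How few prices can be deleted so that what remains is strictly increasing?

Fewest deletions = n − (longest strictly increasing subsequence).
Patience tails:
8 → extends → [8]
5 → replaces 8 → [5]
4 → replaces 5 → [4]
1 → replaces 4 → [1]
12 → extends → [1, 12]
15 → extends → [1, 12, 15]
14 → replaces 15 → [1, 12, 14]
6 → replaces 12 → [1, 6, 14]
9 → replaces 14 → [1, 6, 9]
11 → extends → [1, 6, 9, 11]
2 → replaces 6 → [1, 2, 9, 11]
3 → replaces 9 → [1, 2, 3, 11]
13 → extends → [1, 2, 3, 11, 13]
10 → replaces 11 → [1, 2, 3, 10, 13]
7 → replaces 10 → [1, 2, 3, 7, 13]
Longest strictly increasing subsequence has length 5, so deletions = 15 − 5 = 10.

10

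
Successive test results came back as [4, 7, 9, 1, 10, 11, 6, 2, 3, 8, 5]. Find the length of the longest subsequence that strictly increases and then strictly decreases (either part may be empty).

inc[i] = longest strictly increasing subsequence ending at i; dec[i] = longest strictly decreasing subsequence starting at i:
i:      1  2  3  4  5  6  7  8  9 10 11
a[i]:   4  7  9  1 10 11  6  2  3  8  5
inc:    1  2  3  1  4  5  2  2  3  4  4
dec:    2  3  3  1  3  3  2  1  1  2  1
Best peak at i=6 (value 11): inc=5, dec=3, length 5+3−1 = 7.

7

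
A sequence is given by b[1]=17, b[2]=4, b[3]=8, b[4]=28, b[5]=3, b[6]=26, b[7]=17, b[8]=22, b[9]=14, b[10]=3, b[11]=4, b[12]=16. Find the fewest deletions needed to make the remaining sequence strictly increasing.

8

Fewest deletions = n − (longest strictly increasing subsequence).
i:      1  2  3  4  5  6  7  8  9 10 11 12
b[i]:  17  4  8 28  3 26 17 22 14  3  4 16
dp:     1  1  2  3  1  3  3  4  3  1  2  4
max dp = 4, so deletions = 12 − 4 = 8.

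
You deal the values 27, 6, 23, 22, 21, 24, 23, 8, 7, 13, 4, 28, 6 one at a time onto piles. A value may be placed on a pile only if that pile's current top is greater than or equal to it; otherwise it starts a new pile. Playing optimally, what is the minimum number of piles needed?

Place each on the leftmost legal pile:
27 → new pile 1 (tops now [27])
6 → pile 1 (tops now [6])
23 → new pile 2 (tops now [6, 23])
22 → pile 2 (tops now [6, 22])
21 → pile 2 (tops now [6, 21])
24 → new pile 3 (tops now [6, 21, 24])
23 → pile 3 (tops now [6, 21, 23])
8 → pile 2 (tops now [6, 8, 23])
7 → pile 2 (tops now [6, 7, 23])
13 → pile 3 (tops now [6, 7, 13])
4 → pile 1 (tops now [4, 7, 13])
28 → new pile 4 (tops now [4, 7, 13, 28])
6 → pile 2 (tops now [4, 6, 13, 28])
Four piles.

4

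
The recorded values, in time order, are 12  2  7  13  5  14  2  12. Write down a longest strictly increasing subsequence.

Patience tails give the LIS length; then backtrack through the dp parents:
12 → extends → [12]
2 → replaces 12 → [2]
7 → extends → [2, 7]
13 → extends → [2, 7, 13]
5 → replaces 7 → [2, 5, 13]
14 → extends → [2, 5, 13, 14]
2 → already a tail → [2, 5, 13, 14]
12 → replaces 13 → [2, 5, 12, 14]
Length 4; one witness is 2, 7, 13, 14.

2, 7, 13, 14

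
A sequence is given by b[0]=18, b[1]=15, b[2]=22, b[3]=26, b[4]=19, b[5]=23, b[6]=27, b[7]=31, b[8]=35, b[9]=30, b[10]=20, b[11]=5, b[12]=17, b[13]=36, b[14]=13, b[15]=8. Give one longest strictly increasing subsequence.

18, 22, 26, 27, 31, 35, 36

Patience tails give the LIS length; then backtrack through the dp parents:
18 → extends → [18]
15 → replaces 18 → [15]
22 → extends → [15, 22]
26 → extends → [15, 22, 26]
19 → replaces 22 → [15, 19, 26]
23 → replaces 26 → [15, 19, 23]
27 → extends → [15, 19, 23, 27]
31 → extends → [15, 19, 23, 27, 31]
35 → extends → [15, 19, 23, 27, 31, 35]
30 → replaces 31 → [15, 19, 23, 27, 30, 35]
20 → replaces 23 → [15, 19, 20, 27, 30, 35]
5 → replaces 15 → [5, 19, 20, 27, 30, 35]
17 → replaces 19 → [5, 17, 20, 27, 30, 35]
36 → extends → [5, 17, 20, 27, 30, 35, 36]
13 → replaces 17 → [5, 13, 20, 27, 30, 35, 36]
8 → replaces 13 → [5, 8, 20, 27, 30, 35, 36]
Length 7; one witness is 18, 22, 26, 27, 31, 35, 36.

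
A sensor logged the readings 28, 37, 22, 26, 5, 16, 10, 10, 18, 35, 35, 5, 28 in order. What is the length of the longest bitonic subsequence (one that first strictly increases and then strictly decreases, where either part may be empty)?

inc[i] = longest strictly increasing subsequence ending at i; dec[i] = longest strictly decreasing subsequence starting at i:
i:      1  2  3  4  5  6  7  8  9 10 11 12 13
a[i]:  28 37 22 26  5 16 10 10 18 35 35  5 28
inc:    1  2  1  2  1  2  2  2  3  4  4  1  4
dec:    5  5  4  4  1  3  2  2  2  2  2  1  1
Best peak at i=2 (value 37): inc=2, dec=5, length 2+5−1 = 6.

6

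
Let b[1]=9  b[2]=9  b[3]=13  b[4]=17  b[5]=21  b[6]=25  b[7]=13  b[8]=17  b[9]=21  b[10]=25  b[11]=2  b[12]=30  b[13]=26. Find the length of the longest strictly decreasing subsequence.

Negate each value so 'decreasing' becomes 'increasing', then run patience tails on the negated sequence:
-9 → extends → [-9]
-9 → already a tail → [-9]
-13 → replaces -9 → [-13]
-17 → replaces -13 → [-17]
-21 → replaces -17 → [-21]
-25 → replaces -21 → [-25]
-13 → extends → [-25, -13]
-17 → replaces -13 → [-25, -17]
-21 → replaces -17 → [-25, -21]
-25 → already a tail → [-25, -21]
-2 → extends → [-25, -21, -2]
-30 → replaces -25 → [-30, -21, -2]
-26 → replaces -21 → [-30, -26, -2]
Three tails, so the longest strictly decreasing subsequence of the original has length 3.

3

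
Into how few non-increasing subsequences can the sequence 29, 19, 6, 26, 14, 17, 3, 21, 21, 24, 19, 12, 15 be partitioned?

5

Place each on the leftmost legal pile:
29 → new pile 1 (tops now [29])
19 → pile 1 (tops now [19])
6 → pile 1 (tops now [6])
26 → new pile 2 (tops now [6, 26])
14 → pile 2 (tops now [6, 14])
17 → new pile 3 (tops now [6, 14, 17])
3 → pile 1 (tops now [3, 14, 17])
21 → new pile 4 (tops now [3, 14, 17, 21])
21 → pile 4 (tops now [3, 14, 17, 21])
24 → new pile 5 (tops now [3, 14, 17, 21, 24])
19 → pile 4 (tops now [3, 14, 17, 19, 24])
12 → pile 2 (tops now [3, 12, 17, 19, 24])
15 → pile 3 (tops now [3, 12, 15, 19, 24])
Five piles.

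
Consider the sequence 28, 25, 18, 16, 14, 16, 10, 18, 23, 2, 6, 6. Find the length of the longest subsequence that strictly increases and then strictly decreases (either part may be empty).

inc[i] = longest strictly increasing subsequence ending at i; dec[i] = longest strictly decreasing subsequence starting at i:
i:      1  2  3  4  5  6  7  8  9 10 11 12
a[i]:  28 25 18 16 14 16 10 18 23  2  6  6
inc:    1  1  1  1  1  2  1  3  4  1  2  2
dec:    7  6  5  4  3  3  2  2  2  1  1  1
Best peak at i=1 (value 28): inc=1, dec=7, length 1+7−1 = 7.

7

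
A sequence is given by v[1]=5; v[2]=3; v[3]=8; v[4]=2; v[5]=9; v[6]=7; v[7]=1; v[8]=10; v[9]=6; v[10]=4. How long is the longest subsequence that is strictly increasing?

4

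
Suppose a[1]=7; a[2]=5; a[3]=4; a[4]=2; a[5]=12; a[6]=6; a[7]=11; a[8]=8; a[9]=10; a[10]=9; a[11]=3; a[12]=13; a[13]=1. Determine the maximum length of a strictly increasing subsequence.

5

Track the smallest tail for each achievable length (strict):
7 → extends → [7]
5 → replaces 7 → [5]
4 → replaces 5 → [4]
2 → replaces 4 → [2]
12 → extends → [2, 12]
6 → replaces 12 → [2, 6]
11 → extends → [2, 6, 11]
8 → replaces 11 → [2, 6, 8]
10 → extends → [2, 6, 8, 10]
9 → replaces 10 → [2, 6, 8, 9]
3 → replaces 6 → [2, 3, 8, 9]
13 → extends → [2, 3, 8, 9, 13]
1 → replaces 2 → [1, 3, 8, 9, 13]
Five tails, so the longest strictly increasing subsequence has length 5 (e.g. 5, 6, 8, 10, 13).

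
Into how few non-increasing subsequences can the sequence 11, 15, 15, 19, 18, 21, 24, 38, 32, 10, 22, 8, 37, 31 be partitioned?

7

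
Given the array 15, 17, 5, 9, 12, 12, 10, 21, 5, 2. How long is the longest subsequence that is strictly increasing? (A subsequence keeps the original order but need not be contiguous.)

Track the smallest tail for each achievable length (strict):
15 → extends → [15]
17 → extends → [15, 17]
5 → replaces 15 → [5, 17]
9 → replaces 17 → [5, 9]
12 → extends → [5, 9, 12]
12 → already a tail → [5, 9, 12]
10 → replaces 12 → [5, 9, 10]
21 → extends → [5, 9, 10, 21]
5 → already a tail → [5, 9, 10, 21]
2 → replaces 5 → [2, 9, 10, 21]
Four tails, so the longest strictly increasing subsequence has length 4 (e.g. 5, 9, 12, 21).

4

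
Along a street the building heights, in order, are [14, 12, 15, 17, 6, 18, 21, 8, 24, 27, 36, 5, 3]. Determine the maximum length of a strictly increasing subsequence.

Track the smallest tail for each achievable length (strict):
14 → extends → [14]
12 → replaces 14 → [12]
15 → extends → [12, 15]
17 → extends → [12, 15, 17]
6 → replaces 12 → [6, 15, 17]
18 → extends → [6, 15, 17, 18]
21 → extends → [6, 15, 17, 18, 21]
8 → replaces 15 → [6, 8, 17, 18, 21]
24 → extends → [6, 8, 17, 18, 21, 24]
27 → extends → [6, 8, 17, 18, 21, 24, 27]
36 → extends → [6, 8, 17, 18, 21, 24, 27, 36]
5 → replaces 6 → [5, 8, 17, 18, 21, 24, 27, 36]
3 → replaces 5 → [3, 8, 17, 18, 21, 24, 27, 36]
Eight tails, so the longest strictly increasing subsequence has length 8 (e.g. 14, 15, 17, 18, 21, 24, 27, 36).

8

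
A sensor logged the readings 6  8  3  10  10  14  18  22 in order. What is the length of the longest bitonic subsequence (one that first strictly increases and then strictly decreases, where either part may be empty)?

inc[i] = longest strictly increasing subsequence ending at i; dec[i] = longest strictly decreasing subsequence starting at i:
i:      1  2  3  4  5  6  7  8
a[i]:   6  8  3 10 10 14 18 22
inc:    1  2  1  3  3  4  5  6
dec:    2  2  1  1  1  1  1  1
Best peak at i=8 (value 22): inc=6, dec=1, length 6+1−1 = 6.

6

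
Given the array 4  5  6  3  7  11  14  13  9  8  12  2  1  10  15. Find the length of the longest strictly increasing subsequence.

7

Let dp[i] be the length of the longest such subsequence ending at index i:
i:      1  2  3  4  5  6  7  8  9 10 11 12 13 14 15
a[i]:   4  5  6  3  7 11 14 13  9  8 12  2  1 10 15
dp:     1  2  3  1  4  5  6  6  5  5  6  1  1  6  7
Maximum dp value is 7.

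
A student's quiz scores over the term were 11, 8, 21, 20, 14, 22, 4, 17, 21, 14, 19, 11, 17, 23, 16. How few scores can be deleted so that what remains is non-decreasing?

10

Fewest deletions = n − (longest non-decreasing subsequence).
i:      1  2  3  4  5  6  7  8  9 10 11 12 13 14 15
a[i]:  11  8 21 20 14 22  4 17 21 14 19 11 17 23 16
dp:     1  1  2  2  2  3  1  3  4  3  4  2  4  5  4
max dp = 5, so deletions = 15 − 5 = 10.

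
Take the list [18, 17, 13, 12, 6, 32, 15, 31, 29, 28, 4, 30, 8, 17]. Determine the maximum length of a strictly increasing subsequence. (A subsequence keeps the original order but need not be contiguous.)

4

Track the smallest tail for each achievable length (strict):
18 → extends → [18]
17 → replaces 18 → [17]
13 → replaces 17 → [13]
12 → replaces 13 → [12]
6 → replaces 12 → [6]
32 → extends → [6, 32]
15 → replaces 32 → [6, 15]
31 → extends → [6, 15, 31]
29 → replaces 31 → [6, 15, 29]
28 → replaces 29 → [6, 15, 28]
4 → replaces 6 → [4, 15, 28]
30 → extends → [4, 15, 28, 30]
8 → replaces 15 → [4, 8, 28, 30]
17 → replaces 28 → [4, 8, 17, 30]
Four tails, so the longest strictly increasing subsequence has length 4 (e.g. 13, 15, 29, 30).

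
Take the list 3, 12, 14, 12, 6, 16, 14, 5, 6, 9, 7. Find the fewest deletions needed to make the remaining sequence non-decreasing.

7

Fewest deletions = n − (longest non-decreasing subsequence).
i:      1  2  3  4  5  6  7  8  9 10 11
a[i]:   3 12 14 12  6 16 14  5  6  9  7
dp:     1  2  3  3  2  4  4  2  3  4  4
max dp = 4, so deletions = 11 − 4 = 7.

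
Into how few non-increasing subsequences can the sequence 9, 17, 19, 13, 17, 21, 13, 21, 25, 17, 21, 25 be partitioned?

5

Place each on the leftmost legal pile:
9 → new pile 1 (tops now [9])
17 → new pile 2 (tops now [9, 17])
19 → new pile 3 (tops now [9, 17, 19])
13 → pile 2 (tops now [9, 13, 19])
17 → pile 3 (tops now [9, 13, 17])
21 → new pile 4 (tops now [9, 13, 17, 21])
13 → pile 2 (tops now [9, 13, 17, 21])
21 → pile 4 (tops now [9, 13, 17, 21])
25 → new pile 5 (tops now [9, 13, 17, 21, 25])
17 → pile 3 (tops now [9, 13, 17, 21, 25])
21 → pile 4 (tops now [9, 13, 17, 21, 25])
25 → pile 5 (tops now [9, 13, 17, 21, 25])
Five piles.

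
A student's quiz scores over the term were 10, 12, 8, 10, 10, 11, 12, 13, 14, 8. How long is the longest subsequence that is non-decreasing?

7

Track the smallest tail for each achievable length (allowing ties):
10 → extends → [10]
12 → extends → [10, 12]
8 → replaces 10 → [8, 12]
10 → replaces 12 → [8, 10]
10 → extends → [8, 10, 10]
11 → extends → [8, 10, 10, 11]
12 → extends → [8, 10, 10, 11, 12]
13 → extends → [8, 10, 10, 11, 12, 13]
14 → extends → [8, 10, 10, 11, 12, 13, 14]
8 → replaces 10 → [8, 8, 10, 11, 12, 13, 14]
Seven tails, so the longest non-decreasing subsequence has length 7 (e.g. 10, 10, 10, 11, 12, 13, 14).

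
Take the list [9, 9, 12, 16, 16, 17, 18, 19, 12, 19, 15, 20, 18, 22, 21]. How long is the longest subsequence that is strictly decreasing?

2

Negate each value so 'decreasing' becomes 'increasing', then run patience tails on the negated sequence:
-9 → extends → [-9]
-9 → already a tail → [-9]
-12 → replaces -9 → [-12]
-16 → replaces -12 → [-16]
-16 → already a tail → [-16]
-17 → replaces -16 → [-17]
-18 → replaces -17 → [-18]
-19 → replaces -18 → [-19]
-12 → extends → [-19, -12]
-19 → already a tail → [-19, -12]
-15 → replaces -12 → [-19, -15]
-20 → replaces -19 → [-20, -15]
-18 → replaces -15 → [-20, -18]
-22 → replaces -20 → [-22, -18]
-21 → replaces -18 → [-22, -21]
Two tails, so the longest strictly decreasing subsequence of the original has length 2.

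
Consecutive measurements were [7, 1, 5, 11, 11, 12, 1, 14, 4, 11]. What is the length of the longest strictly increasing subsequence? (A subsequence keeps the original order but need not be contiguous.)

5

Track the smallest tail for each achievable length (strict):
7 → extends → [7]
1 → replaces 7 → [1]
5 → extends → [1, 5]
11 → extends → [1, 5, 11]
11 → already a tail → [1, 5, 11]
12 → extends → [1, 5, 11, 12]
1 → already a tail → [1, 5, 11, 12]
14 → extends → [1, 5, 11, 12, 14]
4 → replaces 5 → [1, 4, 11, 12, 14]
11 → already a tail → [1, 4, 11, 12, 14]
Five tails, so the longest strictly increasing subsequence has length 5 (e.g. 1, 5, 11, 12, 14).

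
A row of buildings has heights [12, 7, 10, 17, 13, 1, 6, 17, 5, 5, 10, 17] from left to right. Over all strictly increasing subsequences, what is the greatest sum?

Let S[i] be the best sum of a strictly increasing subsequence ending at i:
i:      1  2  3  4  5  6  7  8  9 10 11 12
a[i]:  12  7 10 17 13  1  6 17  5  5 10 17
S:     12  7 17 34 30  1  7 47  6  6 17 47
Maximum is 47 (e.g. 7 + 10 + 13 + 17).

47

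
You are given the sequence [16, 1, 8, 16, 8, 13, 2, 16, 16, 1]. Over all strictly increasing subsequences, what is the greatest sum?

Let S[i] be the best sum of a strictly increasing subsequence ending at i:
i:      1  2  3  4  5  6  7  8  9 10
a[i]:  16  1  8 16  8 13  2 16 16  1
S:     16  1  9 25  9 22  3 38 38  1
Maximum is 38 (e.g. 1 + 8 + 13 + 16).

38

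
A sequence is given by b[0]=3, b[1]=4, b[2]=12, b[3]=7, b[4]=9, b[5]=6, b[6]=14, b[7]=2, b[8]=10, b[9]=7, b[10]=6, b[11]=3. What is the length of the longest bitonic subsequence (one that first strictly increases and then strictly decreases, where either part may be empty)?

9

inc[i] = longest strictly increasing subsequence ending at i; dec[i] = longest strictly decreasing subsequence starting at i:
i:      0  1  2  3  4  5  6  7  8  9 10 11
b[i]:   3  4 12  7  9  6 14  2 10  7  6  3
inc:    1  2  3  3  4  3  5  1  5  4  3  2
dec:    2  2  5  3  4  2  5  1  4  3  2  1
Best peak at i=6 (value 14): inc=5, dec=5, length 5+5−1 = 9.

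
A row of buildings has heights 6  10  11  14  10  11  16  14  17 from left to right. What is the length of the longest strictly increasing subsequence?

6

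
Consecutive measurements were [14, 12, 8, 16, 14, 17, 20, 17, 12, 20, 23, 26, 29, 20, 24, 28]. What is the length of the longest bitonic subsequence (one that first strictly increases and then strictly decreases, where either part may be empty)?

inc[i] = longest strictly increasing subsequence ending at i; dec[i] = longest strictly decreasing subsequence starting at i:
i:      1  2  3  4  5  6  7  8  9 10 11 12 13 14 15 16
a[i]:  14 12  8 16 14 17 20 17 12 20 23 26 29 20 24 28
inc:    1  1  1  2  2  3  4  3  2  4  5  6  7  4  6  7
dec:    3  2  1  3  2  2  3  2  1  1  2  2  2  1  1  1
Best peak at i=13 (value 29): inc=7, dec=2, length 7+2−1 = 8.

8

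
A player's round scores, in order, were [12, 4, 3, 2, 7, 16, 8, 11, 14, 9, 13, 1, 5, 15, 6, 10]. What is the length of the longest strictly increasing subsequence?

Let dp[i] be the length of the longest such subsequence ending at index i:
i:      1  2  3  4  5  6  7  8  9 10 11 12 13 14 15 16
a[i]:  12  4  3  2  7 16  8 11 14  9 13  1  5 15  6 10
dp:     1  1  1  1  2  3  3  4  5  4  5  1  2  6  3  5
Maximum dp value is 6.

6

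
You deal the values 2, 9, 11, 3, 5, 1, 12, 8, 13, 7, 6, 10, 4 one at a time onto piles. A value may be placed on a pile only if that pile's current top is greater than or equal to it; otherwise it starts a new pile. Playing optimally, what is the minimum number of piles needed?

5

Place each on the leftmost legal pile:
2 → new pile 1 (tops now [2])
9 → new pile 2 (tops now [2, 9])
11 → new pile 3 (tops now [2, 9, 11])
3 → pile 2 (tops now [2, 3, 11])
5 → pile 3 (tops now [2, 3, 5])
1 → pile 1 (tops now [1, 3, 5])
12 → new pile 4 (tops now [1, 3, 5, 12])
8 → pile 4 (tops now [1, 3, 5, 8])
13 → new pile 5 (tops now [1, 3, 5, 8, 13])
7 → pile 4 (tops now [1, 3, 5, 7, 13])
6 → pile 4 (tops now [1, 3, 5, 6, 13])
10 → pile 5 (tops now [1, 3, 5, 6, 10])
4 → pile 3 (tops now [1, 3, 4, 6, 10])
Five piles.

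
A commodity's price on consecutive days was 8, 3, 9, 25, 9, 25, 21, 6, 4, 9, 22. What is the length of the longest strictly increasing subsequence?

Let dp[i] be the length of the longest such subsequence ending at index i:
i:      1  2  3  4  5  6  7  8  9 10 11
a[i]:   8  3  9 25  9 25 21  6  4  9 22
dp:     1  1  2  3  2  3  3  2  2  3  4
Maximum dp value is 4.

4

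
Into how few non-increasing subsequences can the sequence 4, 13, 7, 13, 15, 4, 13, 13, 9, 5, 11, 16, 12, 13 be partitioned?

Place each on the leftmost legal pile:
4 → new pile 1 (tops now [4])
13 → new pile 2 (tops now [4, 13])
7 → pile 2 (tops now [4, 7])
13 → new pile 3 (tops now [4, 7, 13])
15 → new pile 4 (tops now [4, 7, 13, 15])
4 → pile 1 (tops now [4, 7, 13, 15])
13 → pile 3 (tops now [4, 7, 13, 15])
13 → pile 3 (tops now [4, 7, 13, 15])
9 → pile 3 (tops now [4, 7, 9, 15])
5 → pile 2 (tops now [4, 5, 9, 15])
11 → pile 4 (tops now [4, 5, 9, 11])
16 → new pile 5 (tops now [4, 5, 9, 11, 16])
12 → pile 5 (tops now [4, 5, 9, 11, 12])
13 → new pile 6 (tops now [4, 5, 9, 11, 12, 13])
Six piles.

6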